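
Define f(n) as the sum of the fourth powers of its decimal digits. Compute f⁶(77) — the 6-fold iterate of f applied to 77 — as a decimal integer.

77 → 7⁴ + 7⁴ = 4802
4802 → 4⁴ + 8⁴ + 0⁴ + 2⁴ = 4368
4368 → 4⁴ + 3⁴ + 6⁴ + 8⁴ = 5729
5729 → 5⁴ + 7⁴ + 2⁴ + 9⁴ = 9603
9603 → 9⁴ + 6⁴ + 0⁴ + 3⁴ = 7938
7938 → 7⁴ + 9⁴ + 3⁴ + 8⁴ = 13139

13139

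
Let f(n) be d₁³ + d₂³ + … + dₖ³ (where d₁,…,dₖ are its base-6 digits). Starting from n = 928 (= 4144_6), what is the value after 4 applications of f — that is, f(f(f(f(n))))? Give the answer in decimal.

928 = (4,1,4,4)_6 → 4³ + 1³ + 4³ + 4³ = 193
193 = (5,2,1)_6 → 5³ + 2³ + 1³ = 134
134 = (3,4,2)_6 → 3³ + 4³ + 2³ = 99
99 = (2,4,3)_6 → 2³ + 4³ + 3³ = 99

99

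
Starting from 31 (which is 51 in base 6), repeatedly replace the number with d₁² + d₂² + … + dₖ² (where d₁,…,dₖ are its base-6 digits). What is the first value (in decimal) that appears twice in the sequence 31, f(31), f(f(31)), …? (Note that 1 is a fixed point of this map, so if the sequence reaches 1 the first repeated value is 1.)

26

31 = (5,1)_6 → 5² + 1² = 25 + 1 = 26
26 = (4,2)_6 → 4² + 2² = 16 + 4 = 20
20 = (3,2)_6 → 3² + 2² = 9 + 4 = 13
13 = (2,1)_6 → 2² + 1² = 4 + 1 = 5
5 = (5)_6 → 5² = 25
25 = (4,1)_6 → 4² + 1² = 16 + 1 = 17
17 = (2,5)_6 → 2² + 5² = 4 + 25 = 29
29 = (4,5)_6 → 4² + 5² = 16 + 25 = 41
41 = (1,0,5)_6 → 1² + 0² + 5² = 1 + 0 + 25 = 26  — 26 already appeared earlier.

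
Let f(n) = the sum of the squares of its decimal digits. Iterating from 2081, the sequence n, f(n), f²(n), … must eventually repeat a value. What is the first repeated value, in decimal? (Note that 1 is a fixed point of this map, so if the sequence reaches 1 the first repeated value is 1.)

2081 → 2² + 0² + 8² + 1² = 69
69 → 6² + 9² = 117
117 → 1² + 1² + 7² = 51
51 → 5² + 1² = 26
26 → 2² + 6² = 40
40 → 4² + 0² = 16
16 → 1² + 6² = 37
37 → 3² + 7² = 58
58 → 5² + 8² = 89
89 → 8² + 9² = 145
145 → 1² + 4² + 5² = 42
42 → 4² + 2² = 20
20 → 2² + 0² = 4
4 → 4² = 16  — 16 already appeared earlier.

16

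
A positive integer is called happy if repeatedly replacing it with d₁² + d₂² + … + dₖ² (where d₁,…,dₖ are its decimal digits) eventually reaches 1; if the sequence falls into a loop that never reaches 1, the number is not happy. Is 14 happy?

not happy

14 → 17
17 → 50
50 → 25
25 → 29
29 → 85
85 → 89
89 → 145
145 → 42
42 → 20
20 → 4
4 → 16
16 → 37
37 → 58
58 → 89  — 89 already seen; the sequence cycles without reaching 1.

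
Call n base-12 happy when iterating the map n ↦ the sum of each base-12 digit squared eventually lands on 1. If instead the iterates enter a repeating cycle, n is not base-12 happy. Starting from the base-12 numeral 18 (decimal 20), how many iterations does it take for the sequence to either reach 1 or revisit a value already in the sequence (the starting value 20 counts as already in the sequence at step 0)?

3

20 = (1,8)_12 → 65
65 = (5,5)_12 → 50
50 = (4,2)_12 → 20  — 20 repeats.
That took 3 steps.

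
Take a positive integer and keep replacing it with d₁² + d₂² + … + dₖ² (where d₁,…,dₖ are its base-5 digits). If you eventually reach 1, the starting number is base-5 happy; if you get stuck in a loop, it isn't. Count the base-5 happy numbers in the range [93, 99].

3

93: 93 → 27 → 5 → 1  (reaches 1)
94: 94 → 34 → 18 → 18  (repeats 18)
95: 95 → 25 → 1  (reaches 1)
96: 96 → 26 → 2 → 4 → 16 → 10 → 4  (repeats 4)
97: 97 → 29 → 17 → 13 → 13  (repeats 13)
98: 98 → 34 → 18 → 18  (repeats 18)
99: 99 → 41 → 11 → 5 → 1  (reaches 1)
base-5 happy: 93, 95, 99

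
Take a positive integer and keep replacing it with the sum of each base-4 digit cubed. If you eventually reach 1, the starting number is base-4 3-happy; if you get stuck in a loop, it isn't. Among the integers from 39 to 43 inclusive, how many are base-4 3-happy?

1

39: 39 → 36 → 9 → 9  — not base-4 3-happy
40: 40 → 16 → 1  — base-4 3-happy
41: 41 → 17 → 2 → 8 → 8  — not base-4 3-happy
42: 42 → 24 → 9 → 9  — not base-4 3-happy
43: 43 → 43  — not base-4 3-happy
base-4 3-happy: 40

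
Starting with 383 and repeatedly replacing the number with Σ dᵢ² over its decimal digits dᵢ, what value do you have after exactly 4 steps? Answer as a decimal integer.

383 → 3² + 8² + 3² = 82
82 → 8² + 2² = 68
68 → 6² + 8² = 100
100 → 1² + 0² + 0² = 1

1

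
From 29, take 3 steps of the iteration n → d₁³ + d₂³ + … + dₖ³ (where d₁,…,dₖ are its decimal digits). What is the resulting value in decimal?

29 → 2³ + 9³ = 8 + 729 = 737
737 → 7³ + 3³ + 7³ = 343 + 27 + 343 = 713
713 → 7³ + 1³ + 3³ = 343 + 1 + 27 = 371

371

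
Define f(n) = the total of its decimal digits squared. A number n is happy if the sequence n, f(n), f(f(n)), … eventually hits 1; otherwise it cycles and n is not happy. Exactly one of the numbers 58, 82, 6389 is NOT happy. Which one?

58

58: 58 → 89 → 145 → 42 → 20 → 4 → 16 → 37 → 58  — repeats 58 (not happy)
82: 82 → 68 → 100 → 1  — reaches 1 (happy)
6389: 6389 → 190 → 82 → 68 → 100 → 1  — reaches 1 (happy)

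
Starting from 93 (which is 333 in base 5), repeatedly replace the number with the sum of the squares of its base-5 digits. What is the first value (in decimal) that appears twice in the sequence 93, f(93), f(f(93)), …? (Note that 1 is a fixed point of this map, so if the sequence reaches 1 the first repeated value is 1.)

93 = (3,3,3)_5 → 3² + 3² + 3² = 9 + 9 + 9 = 27
27 = (1,0,2)_5 → 1² + 0² + 2² = 1 + 0 + 4 = 5
5 = (1,0)_5 → 1² + 0² = 1 + 0 = 1  — reached the fixed point 1.
1 → 1, so 1 is the first repeated value.

1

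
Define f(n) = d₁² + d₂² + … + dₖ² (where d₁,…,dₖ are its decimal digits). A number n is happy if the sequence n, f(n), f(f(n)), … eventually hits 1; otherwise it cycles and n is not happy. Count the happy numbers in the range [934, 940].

2

934: 934 → 106 → 37 → 58 → 89 → 145 → 42 → 20 → 4 → 16 → 37  — not happy
935: 935 → 115 → 27 → 53 → 34 → 25 → 29 → 85 → 89 → 145 → 42 → 20 → 4 → 16 → 37 → 58 → 89  — not happy
936: 936 → 126 → 41 → 17 → 50 → 25 → 29 → 85 → 89 → 145 → 42 → 20 → 4 → 16 → 37 → 58 → 89  — not happy
937: 937 → 139 → 91 → 82 → 68 → 100 → 1  — happy
938: 938 → 154 → 42 → 20 → 4 → 16 → 37 → 58 → 89 → 145 → 42  — not happy
939: 939 → 171 → 51 → 26 → 40 → 16 → 37 → 58 → 89 → 145 → 42 → 20 → 4 → 16  — not happy
940: 940 → 97 → 130 → 10 → 1  — happy
happy: 937, 940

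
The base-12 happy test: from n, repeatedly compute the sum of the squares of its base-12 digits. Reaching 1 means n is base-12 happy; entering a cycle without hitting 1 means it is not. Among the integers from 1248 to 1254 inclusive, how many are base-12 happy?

1248: 1248 → 128 → 164 → 66 → 61 → 26 → 8 → 64 → 41 → 34 → 104 → 128  — not base-12 happy
1249: 1249 → 129 → 181 → 11 → 121 → 101 → 89 → 74 → 40 → 25 → 5 → 25  — not base-12 happy
1250: 1250 → 132 → 121 → 101 → 89 → 74 → 40 → 25 → 5 → 25  — not base-12 happy
1251: 1251 → 137 → 146 → 5 → 25 → 5  — not base-12 happy
1252: 1252 → 144 → 1  — base-12 happy
1253: 1253 → 153 → 82 → 136 → 137 → 146 → 5 → 25 → 5  — not base-12 happy
1254: 1254 → 164 → 66 → 61 → 26 → 8 → 64 → 41 → 34 → 104 → 128 → 164  — not base-12 happy
base-12 happy: 1252

1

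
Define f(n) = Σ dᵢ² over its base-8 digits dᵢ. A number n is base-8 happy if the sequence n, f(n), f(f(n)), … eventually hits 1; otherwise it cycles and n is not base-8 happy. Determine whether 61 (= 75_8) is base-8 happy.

not base-8 happy

61 = (7,5)_8 → 74
74 = (1,1,2)_8 → 6
6 = (6)_8 → 36
36 = (4,4)_8 → 32
32 = (4,0)_8 → 16
16 = (2,0)_8 → 4
4 = (4)_8 → 16  — 16 already seen; the sequence cycles without reaching 1.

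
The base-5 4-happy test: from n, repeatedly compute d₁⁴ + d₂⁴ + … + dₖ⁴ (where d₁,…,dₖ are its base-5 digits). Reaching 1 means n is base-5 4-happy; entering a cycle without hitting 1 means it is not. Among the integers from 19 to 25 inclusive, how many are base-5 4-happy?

1

19: 19 → 337 → 129 → 257 → 33 → 83 → 163 → 99 → 593 → 499 → 849 → 595 → 593  (repeats 593)
20: 20 → 256 → 18 → 162 → 34 → 258 → 98 → 418 → 244 → 594 → 674 → 514 → 528 → 338 → 194 → 354 → 528  (repeats 528)
21: 21 → 257 → 33 → 83 → 163 → 99 → 593 → 499 → 849 → 595 → 593  (repeats 593)
22: 22 → 272 → 288 → 114 → 528 → 338 → 194 → 354 → 528  (repeats 528)
23: 23 → 337 → 129 → 257 → 33 → 83 → 163 → 99 → 593 → 499 → 849 → 595 → 593  (repeats 593)
24: 24 → 512 → 288 → 114 → 528 → 338 → 194 → 354 → 528  (repeats 528)
25: 25 → 1  (reaches 1)
base-5 4-happy: 25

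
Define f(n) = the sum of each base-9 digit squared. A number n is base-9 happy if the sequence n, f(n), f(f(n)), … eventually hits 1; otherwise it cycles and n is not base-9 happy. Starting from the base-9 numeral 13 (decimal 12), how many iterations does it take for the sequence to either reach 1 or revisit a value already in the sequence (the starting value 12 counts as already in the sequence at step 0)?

6

12 = (1,3)_9 → 10
10 = (1,1)_9 → 2
2 = (2)_9 → 4
4 = (4)_9 → 16
16 = (1,7)_9 → 50
50 = (5,5)_9 → 50  — 50 repeats.
That took 6 steps.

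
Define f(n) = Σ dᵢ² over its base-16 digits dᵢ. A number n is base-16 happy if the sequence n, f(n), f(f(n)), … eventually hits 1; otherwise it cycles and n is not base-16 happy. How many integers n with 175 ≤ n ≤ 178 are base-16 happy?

175: 175 → 325 → 42 → 104 → 100 → 52 → 25 → 82 → 29 → 170 → 200 → 208 → 169 → 181 → 146 → 85 → 50 → 13 → 169  — not base-16 happy
176: 176 → 121 → 130 → 68 → 32 → 4 → 16 → 1  — base-16 happy
177: 177 → 122 → 149 → 106 → 136 → 128 → 64 → 16 → 1  — base-16 happy
178: 178 → 125 → 218 → 269 → 170 → 200 → 208 → 169 → 181 → 146 → 85 → 50 → 13 → 169  — not base-16 happy
base-16 happy: 176, 177

2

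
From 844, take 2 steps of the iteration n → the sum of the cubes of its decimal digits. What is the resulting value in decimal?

844 → 8³ + 4³ + 4³ = 512 + 64 + 64 = 640
640 → 6³ + 4³ + 0³ = 216 + 64 + 0 = 280

280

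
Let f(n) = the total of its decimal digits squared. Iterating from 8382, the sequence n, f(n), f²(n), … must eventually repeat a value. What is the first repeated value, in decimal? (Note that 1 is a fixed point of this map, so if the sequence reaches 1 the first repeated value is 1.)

37

8382 → 8² + 3² + 8² + 2² = 64 + 9 + 64 + 4 = 141
141 → 1² + 4² + 1² = 1 + 16 + 1 = 18
18 → 1² + 8² = 1 + 64 = 65
65 → 6² + 5² = 36 + 25 = 61
61 → 6² + 1² = 36 + 1 = 37
37 → 3² + 7² = 9 + 49 = 58
58 → 5² + 8² = 25 + 64 = 89
89 → 8² + 9² = 64 + 81 = 145
145 → 1² + 4² + 5² = 1 + 16 + 25 = 42
42 → 4² + 2² = 16 + 4 = 20
20 → 2² + 0² = 4 + 0 = 4
4 → 4² = 16
16 → 1² + 6² = 1 + 36 = 37  — 37 already appeared earlier.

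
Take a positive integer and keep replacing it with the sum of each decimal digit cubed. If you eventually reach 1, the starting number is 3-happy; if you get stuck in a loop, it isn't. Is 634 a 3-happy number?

not 3-happy

634 → 6³ + 3³ + 4³ = 216 + 27 + 64 = 307
307 → 3³ + 0³ + 7³ = 27 + 0 + 343 = 370
370 → 3³ + 7³ + 0³ = 27 + 343 + 0 = 370  — 370 already seen; the sequence cycles without reaching 1.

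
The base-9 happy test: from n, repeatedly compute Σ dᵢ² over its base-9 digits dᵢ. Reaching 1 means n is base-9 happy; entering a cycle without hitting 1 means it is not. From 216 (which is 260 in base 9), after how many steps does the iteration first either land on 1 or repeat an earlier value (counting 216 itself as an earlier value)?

216 = (2,6,0)_9 → 2² + 6² + 0² = 40
40 = (4,4)_9 → 4² + 4² = 32
32 = (3,5)_9 → 3² + 5² = 34
34 = (3,7)_9 → 3² + 7² = 58
58 = (6,4)_9 → 6² + 4² = 52
52 = (5,7)_9 → 5² + 7² = 74
74 = (8,2)_9 → 8² + 2² = 68
68 = (7,5)_9 → 7² + 5² = 74  — 74 repeats.
That took 8 steps.

8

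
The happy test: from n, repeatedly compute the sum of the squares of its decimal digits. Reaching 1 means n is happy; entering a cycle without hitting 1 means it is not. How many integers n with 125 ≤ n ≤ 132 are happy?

125: 125 → 30 → 9 → 81 → 65 → 61 → 37 → 58 → 89 → 145 → 42 → 20 → 4 → 16 → 37  — not happy
126: 126 → 41 → 17 → 50 → 25 → 29 → 85 → 89 → 145 → 42 → 20 → 4 → 16 → 37 → 58 → 89  — not happy
127: 127 → 54 → 41 → 17 → 50 → 25 → 29 → 85 → 89 → 145 → 42 → 20 → 4 → 16 → 37 → 58 → 89  — not happy
128: 128 → 69 → 117 → 51 → 26 → 40 → 16 → 37 → 58 → 89 → 145 → 42 → 20 → 4 → 16  — not happy
129: 129 → 86 → 100 → 1  — happy
130: 130 → 10 → 1  — happy
131: 131 → 11 → 2 → 4 → 16 → 37 → 58 → 89 → 145 → 42 → 20 → 4  — not happy
132: 132 → 14 → 17 → 50 → 25 → 29 → 85 → 89 → 145 → 42 → 20 → 4 → 16 → 37 → 58 → 89  — not happy
happy: 129, 130

2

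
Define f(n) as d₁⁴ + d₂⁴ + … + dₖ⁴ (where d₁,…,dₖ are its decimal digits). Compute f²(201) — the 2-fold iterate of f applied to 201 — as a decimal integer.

201 → 2⁴ + 0⁴ + 1⁴ = 17
17 → 1⁴ + 7⁴ = 2402

2402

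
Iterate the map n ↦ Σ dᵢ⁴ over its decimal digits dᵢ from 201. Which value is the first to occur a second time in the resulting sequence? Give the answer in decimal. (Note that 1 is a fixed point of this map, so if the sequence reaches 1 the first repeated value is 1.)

8208

201 → 2⁴ + 0⁴ + 1⁴ = 17
17 → 1⁴ + 7⁴ = 2402
2402 → 2⁴ + 4⁴ + 0⁴ + 2⁴ = 288
288 → 2⁴ + 8⁴ + 8⁴ = 8208
8208 → 8⁴ + 2⁴ + 0⁴ + 8⁴ = 8208  — 8208 already appeared earlier.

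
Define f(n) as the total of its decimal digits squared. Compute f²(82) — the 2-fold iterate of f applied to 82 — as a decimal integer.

82 → 8² + 2² = 68
68 → 6² + 8² = 100

100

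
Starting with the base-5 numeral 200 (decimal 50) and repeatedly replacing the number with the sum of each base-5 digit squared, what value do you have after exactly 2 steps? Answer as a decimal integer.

50 = (2,0,0)_5 → 2² + 0² + 0² = 4
4 = (4)_5 → 4² = 16

16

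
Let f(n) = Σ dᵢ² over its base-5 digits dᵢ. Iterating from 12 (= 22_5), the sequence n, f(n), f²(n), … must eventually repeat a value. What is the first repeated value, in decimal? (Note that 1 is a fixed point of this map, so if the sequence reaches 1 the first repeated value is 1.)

10

12 = (2,2)_5 → 2² + 2² = 8
8 = (1,3)_5 → 1² + 3² = 10
10 = (2,0)_5 → 2² + 0² = 4
4 = (4)_5 → 4² = 16
16 = (3,1)_5 → 3² + 1² = 10  — 10 already appeared earlier.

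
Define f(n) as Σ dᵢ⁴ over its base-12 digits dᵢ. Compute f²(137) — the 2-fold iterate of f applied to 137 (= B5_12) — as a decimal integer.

137 = (11,5)_12 → 11⁴ + 5⁴ = 14641 + 625 = 15266
15266 = (8,10,0,2)_12 → 8⁴ + 10⁴ + 0⁴ + 2⁴ = 4096 + 10000 + 0 + 16 = 14112

14112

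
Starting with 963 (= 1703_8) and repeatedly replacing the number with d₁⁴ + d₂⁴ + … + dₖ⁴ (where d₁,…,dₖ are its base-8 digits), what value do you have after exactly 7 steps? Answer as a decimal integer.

1378

963 = (1,7,0,3)_8 → 1⁴ + 7⁴ + 0⁴ + 3⁴ = 1 + 2401 + 0 + 81 = 2483
2483 = (4,6,6,3)_8 → 4⁴ + 6⁴ + 6⁴ + 3⁴ = 256 + 1296 + 1296 + 81 = 2929
2929 = (5,5,6,1)_8 → 5⁴ + 5⁴ + 6⁴ + 1⁴ = 625 + 625 + 1296 + 1 = 2547
2547 = (4,7,6,3)_8 → 4⁴ + 7⁴ + 6⁴ + 3⁴ = 256 + 2401 + 1296 + 81 = 4034
4034 = (7,7,0,2)_8 → 7⁴ + 7⁴ + 0⁴ + 2⁴ = 2401 + 2401 + 0 + 16 = 4818
4818 = (1,1,3,2,2)_8 → 1⁴ + 1⁴ + 3⁴ + 2⁴ + 2⁴ = 1 + 1 + 81 + 16 + 16 = 115
115 = (1,6,3)_8 → 1⁴ + 6⁴ + 3⁴ = 1 + 1296 + 81 = 1378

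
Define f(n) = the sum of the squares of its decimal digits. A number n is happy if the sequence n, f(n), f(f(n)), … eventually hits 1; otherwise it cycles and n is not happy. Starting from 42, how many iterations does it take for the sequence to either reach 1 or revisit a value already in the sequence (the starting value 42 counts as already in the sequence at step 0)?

8

42 → 4² + 2² = 20
20 → 2² + 0² = 4
4 → 4² = 16
16 → 1² + 6² = 37
37 → 3² + 7² = 58
58 → 5² + 8² = 89
89 → 8² + 9² = 145
145 → 1² + 4² + 5² = 42  — 42 repeats.
That took 8 steps.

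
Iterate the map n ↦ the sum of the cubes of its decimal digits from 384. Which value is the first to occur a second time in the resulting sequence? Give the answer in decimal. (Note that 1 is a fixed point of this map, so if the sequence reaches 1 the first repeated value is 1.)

153

384 → 3³ + 8³ + 4³ = 603
603 → 6³ + 0³ + 3³ = 243
243 → 2³ + 4³ + 3³ = 99
99 → 9³ + 9³ = 1458
1458 → 1³ + 4³ + 5³ + 8³ = 702
702 → 7³ + 0³ + 2³ = 351
351 → 3³ + 5³ + 1³ = 153
153 → 1³ + 5³ + 3³ = 153  — 153 already appeared earlier.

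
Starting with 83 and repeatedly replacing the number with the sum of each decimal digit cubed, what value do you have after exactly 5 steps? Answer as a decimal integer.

92

83 → 8³ + 3³ = 512 + 27 = 539
539 → 5³ + 3³ + 9³ = 125 + 27 + 729 = 881
881 → 8³ + 8³ + 1³ = 512 + 512 + 1 = 1025
1025 → 1³ + 0³ + 2³ + 5³ = 1 + 0 + 8 + 125 = 134
134 → 1³ + 3³ + 4³ = 1 + 27 + 64 = 92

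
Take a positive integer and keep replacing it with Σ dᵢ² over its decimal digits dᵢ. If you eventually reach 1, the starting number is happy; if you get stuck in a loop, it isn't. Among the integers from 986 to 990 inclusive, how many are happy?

1

986: 986 → 181 → 66 → 72 → 53 → 34 → 25 → 29 → 85 → 89 → 145 → 42 → 20 → 4 → 16 → 37 → 58 → 89  (repeats 89)
987: 987 → 194 → 98 → 145 → 42 → 20 → 4 → 16 → 37 → 58 → 89 → 145  (repeats 145)
988: 988 → 209 → 85 → 89 → 145 → 42 → 20 → 4 → 16 → 37 → 58 → 89  (repeats 89)
989: 989 → 226 → 44 → 32 → 13 → 10 → 1  (reaches 1)
990: 990 → 162 → 41 → 17 → 50 → 25 → 29 → 85 → 89 → 145 → 42 → 20 → 4 → 16 → 37 → 58 → 89  (repeats 89)
happy: 989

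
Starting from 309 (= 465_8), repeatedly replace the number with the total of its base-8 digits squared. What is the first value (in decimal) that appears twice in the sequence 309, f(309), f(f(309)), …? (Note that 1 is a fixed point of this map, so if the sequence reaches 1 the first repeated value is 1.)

1

309 = (4,6,5)_8 → 4² + 6² + 5² = 77
77 = (1,1,5)_8 → 1² + 1² + 5² = 27
27 = (3,3)_8 → 3² + 3² = 18
18 = (2,2)_8 → 2² + 2² = 8
8 = (1,0)_8 → 1² + 0² = 1  — reached the fixed point 1.
1 → 1, so 1 is the first repeated value.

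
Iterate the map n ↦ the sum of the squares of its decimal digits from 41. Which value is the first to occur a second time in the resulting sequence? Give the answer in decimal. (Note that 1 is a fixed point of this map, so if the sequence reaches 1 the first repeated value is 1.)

89

41 → 17
17 → 50
50 → 25
25 → 29
29 → 85
85 → 89
89 → 145
145 → 42
42 → 20
20 → 4
4 → 16
16 → 37
37 → 58
58 → 89  — 89 already appeared earlier.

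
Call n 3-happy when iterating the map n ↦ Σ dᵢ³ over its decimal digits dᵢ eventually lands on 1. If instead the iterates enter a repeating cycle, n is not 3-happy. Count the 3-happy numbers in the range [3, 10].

1

3: 3 → 27 → 351 → 153 → 153  — not 3-happy
4: 4 → 64 → 280 → 520 → 133 → 55 → 250 → 133  — not 3-happy
5: 5 → 125 → 134 → 92 → 737 → 713 → 371 → 371  — not 3-happy
6: 6 → 216 → 225 → 141 → 66 → 432 → 99 → 1458 → 702 → 351 → 153 → 153  — not 3-happy
7: 7 → 343 → 118 → 514 → 190 → 730 → 370 → 370  — not 3-happy
8: 8 → 512 → 134 → 92 → 737 → 713 → 371 → 371  — not 3-happy
9: 9 → 729 → 1080 → 513 → 153 → 153  — not 3-happy
10: 10 → 1  — 3-happy
3-happy: 10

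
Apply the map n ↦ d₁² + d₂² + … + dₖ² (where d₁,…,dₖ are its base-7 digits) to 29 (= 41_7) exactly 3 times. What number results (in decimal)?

29 = (4,1)_7 → 17
17 = (2,3)_7 → 13
13 = (1,6)_7 → 37

37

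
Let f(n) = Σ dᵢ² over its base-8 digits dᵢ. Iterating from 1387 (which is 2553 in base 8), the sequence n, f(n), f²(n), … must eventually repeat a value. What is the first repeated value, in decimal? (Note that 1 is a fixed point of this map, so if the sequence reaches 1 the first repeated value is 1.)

20

1387 = (2,5,5,3)_8 → 2² + 5² + 5² + 3² = 4 + 25 + 25 + 9 = 63
63 = (7,7)_8 → 7² + 7² = 49 + 49 = 98
98 = (1,4,2)_8 → 1² + 4² + 2² = 1 + 16 + 4 = 21
21 = (2,5)_8 → 2² + 5² = 4 + 25 = 29
29 = (3,5)_8 → 3² + 5² = 9 + 25 = 34
34 = (4,2)_8 → 4² + 2² = 16 + 4 = 20
20 = (2,4)_8 → 2² + 4² = 4 + 16 = 20  — 20 already appeared earlier.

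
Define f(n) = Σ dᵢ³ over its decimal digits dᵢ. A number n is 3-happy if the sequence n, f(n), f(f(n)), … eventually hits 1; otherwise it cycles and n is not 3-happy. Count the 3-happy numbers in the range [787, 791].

1

787: 787 → 1198 → 1243 → 100 → 1  (reaches 1)
788: 788 → 1367 → 587 → 980 → 1241 → 74 → 407 → 407  (repeats 407)
789: 789 → 1584 → 702 → 351 → 153 → 153  (repeats 153)
790: 790 → 1072 → 352 → 160 → 217 → 352  (repeats 352)
791: 791 → 1073 → 371 → 371  (repeats 371)
3-happy: 787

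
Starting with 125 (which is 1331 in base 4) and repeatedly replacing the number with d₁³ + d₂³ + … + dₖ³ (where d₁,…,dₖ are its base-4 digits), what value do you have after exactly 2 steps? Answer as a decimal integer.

125 = (1,3,3,1)_4 → 56
56 = (3,2,0)_4 → 35

35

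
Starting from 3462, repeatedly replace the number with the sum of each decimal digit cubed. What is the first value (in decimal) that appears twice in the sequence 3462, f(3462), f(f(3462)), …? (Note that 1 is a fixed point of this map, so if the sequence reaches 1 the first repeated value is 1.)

3462 → 3³ + 4³ + 6³ + 2³ = 315
315 → 3³ + 1³ + 5³ = 153
153 → 1³ + 5³ + 3³ = 153  — 153 already appeared earlier.

153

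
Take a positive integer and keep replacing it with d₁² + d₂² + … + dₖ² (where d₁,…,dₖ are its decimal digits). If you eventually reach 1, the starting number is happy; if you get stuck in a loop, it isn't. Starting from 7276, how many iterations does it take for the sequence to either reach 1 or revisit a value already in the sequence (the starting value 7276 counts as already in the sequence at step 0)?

13

7276 → 138
138 → 74
74 → 65
65 → 61
61 → 37
37 → 58
58 → 89
89 → 145
145 → 42
42 → 20
20 → 4
4 → 16
16 → 37  — 37 repeats.
That took 13 steps.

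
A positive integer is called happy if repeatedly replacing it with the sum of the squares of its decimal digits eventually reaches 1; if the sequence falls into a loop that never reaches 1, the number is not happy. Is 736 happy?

736 → 7² + 3² + 6² = 94
94 → 9² + 4² = 97
97 → 9² + 7² = 130
130 → 1² + 3² + 0² = 10
10 → 1² + 0² = 1  — reached 1.

happy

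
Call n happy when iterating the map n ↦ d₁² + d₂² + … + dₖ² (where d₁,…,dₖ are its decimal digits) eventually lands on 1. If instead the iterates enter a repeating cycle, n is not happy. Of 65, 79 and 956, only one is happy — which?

79

65: 65 → 61 → 37 → 58 → 89 → 145 → 42 → 20 → 4 → 16 → 37  — repeats 37 (not happy)
79: 79 → 130 → 10 → 1  — reaches 1 (happy)
956: 956 → 142 → 21 → 5 → 25 → 29 → 85 → 89 → 145 → 42 → 20 → 4 → 16 → 37 → 58 → 89  — repeats 89 (not happy)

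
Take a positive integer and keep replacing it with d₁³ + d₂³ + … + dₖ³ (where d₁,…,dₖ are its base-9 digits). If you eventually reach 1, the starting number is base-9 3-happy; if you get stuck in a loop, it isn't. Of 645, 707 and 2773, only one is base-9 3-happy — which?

645: 645 → 1071 → 73 → 513 → 243 → 27 → 27  — repeats 27 (not base-9 3-happy)
707: 707 → 853 → 409 → 189 → 35 → 539 → 853  — repeats 853 (not base-9 3-happy)
2773: 2773 → 379 → 281 → 99 → 9 → 1  — reaches 1 (base-9 3-happy)

2773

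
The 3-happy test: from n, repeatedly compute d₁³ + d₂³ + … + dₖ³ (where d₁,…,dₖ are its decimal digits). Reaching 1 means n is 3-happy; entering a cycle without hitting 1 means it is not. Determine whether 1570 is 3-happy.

not 3-happy

1570 → 1³ + 5³ + 7³ + 0³ = 469
469 → 4³ + 6³ + 9³ = 1009
1009 → 1³ + 0³ + 0³ + 9³ = 730
730 → 7³ + 3³ + 0³ = 370
370 → 3³ + 7³ + 0³ = 370  — 370 already seen; the sequence cycles without reaching 1.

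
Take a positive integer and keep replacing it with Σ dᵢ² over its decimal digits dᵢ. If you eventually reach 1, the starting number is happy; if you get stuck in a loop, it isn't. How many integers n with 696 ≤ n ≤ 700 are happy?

1

696: 696 → 153 → 35 → 34 → 25 → 29 → 85 → 89 → 145 → 42 → 20 → 4 → 16 → 37 → 58 → 89  — not happy
697: 697 → 166 → 73 → 58 → 89 → 145 → 42 → 20 → 4 → 16 → 37 → 58  — not happy
698: 698 → 181 → 66 → 72 → 53 → 34 → 25 → 29 → 85 → 89 → 145 → 42 → 20 → 4 → 16 → 37 → 58 → 89  — not happy
699: 699 → 198 → 146 → 53 → 34 → 25 → 29 → 85 → 89 → 145 → 42 → 20 → 4 → 16 → 37 → 58 → 89  — not happy
700: 700 → 49 → 97 → 130 → 10 → 1  — happy
happy: 700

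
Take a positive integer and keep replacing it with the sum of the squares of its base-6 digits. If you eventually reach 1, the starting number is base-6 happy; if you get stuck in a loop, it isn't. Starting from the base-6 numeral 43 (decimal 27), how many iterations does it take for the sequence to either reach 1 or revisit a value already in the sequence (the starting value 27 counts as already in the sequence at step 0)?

27 = (4,3)_6 → 4² + 3² = 25
25 = (4,1)_6 → 4² + 1² = 17
17 = (2,5)_6 → 2² + 5² = 29
29 = (4,5)_6 → 4² + 5² = 41
41 = (1,0,5)_6 → 1² + 0² + 5² = 26
26 = (4,2)_6 → 4² + 2² = 20
20 = (3,2)_6 → 3² + 2² = 13
13 = (2,1)_6 → 2² + 1² = 5
5 = (5)_6 → 5² = 25  — 25 repeats.
That took 9 steps.

9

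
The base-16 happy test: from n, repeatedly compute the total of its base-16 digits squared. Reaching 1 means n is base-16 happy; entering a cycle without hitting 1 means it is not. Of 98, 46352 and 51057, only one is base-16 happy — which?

98

98: 98 → 40 → 68 → 32 → 4 → 16 → 1  — reaches 1 (base-16 happy)
46352: 46352 → 147 → 90 → 125 → 218 → 269 → 170 → 200 → 208 → 169 → 181 → 146 → 85 → 50 → 13 → 169  — repeats 169 (not base-16 happy)
51057: 51057 → 243 → 234 → 296 → 69 → 41 → 85 → 50 → 13 → 169 → 181 → 146 → 85  — repeats 85 (not base-16 happy)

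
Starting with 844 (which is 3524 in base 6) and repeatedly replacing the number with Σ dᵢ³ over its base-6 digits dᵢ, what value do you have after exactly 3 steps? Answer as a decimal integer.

844 = (3,5,2,4)_6 → 3³ + 5³ + 2³ + 4³ = 27 + 125 + 8 + 64 = 224
224 = (1,0,1,2)_6 → 1³ + 0³ + 1³ + 2³ = 1 + 0 + 1 + 8 = 10
10 = (1,4)_6 → 1³ + 4³ = 1 + 64 = 65

65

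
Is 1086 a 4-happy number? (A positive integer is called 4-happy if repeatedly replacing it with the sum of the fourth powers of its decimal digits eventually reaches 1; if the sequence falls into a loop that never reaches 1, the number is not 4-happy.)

1086 → 1⁴ + 0⁴ + 8⁴ + 6⁴ = 1 + 0 + 4096 + 1296 = 5393
5393 → 5⁴ + 3⁴ + 9⁴ + 3⁴ = 625 + 81 + 6561 + 81 = 7348
7348 → 7⁴ + 3⁴ + 4⁴ + 8⁴ = 2401 + 81 + 256 + 4096 = 6834
6834 → 6⁴ + 8⁴ + 3⁴ + 4⁴ = 1296 + 4096 + 81 + 256 = 5729
5729 → 5⁴ + 7⁴ + 2⁴ + 9⁴ = 625 + 2401 + 16 + 6561 = 9603
9603 → 9⁴ + 6⁴ + 0⁴ + 3⁴ = 6561 + 1296 + 0 + 81 = 7938
7938 → 7⁴ + 9⁴ + 3⁴ + 8⁴ = 2401 + 6561 + 81 + 4096 = 13139
13139 → 1⁴ + 3⁴ + 1⁴ + 3⁴ + 9⁴ = 1 + 81 + 1 + 81 + 6561 = 6725
6725 → 6⁴ + 7⁴ + 2⁴ + 5⁴ = 1296 + 2401 + 16 + 625 = 4338
4338 → 4⁴ + 3⁴ + 3⁴ + 8⁴ = 256 + 81 + 81 + 4096 = 4514
4514 → 4⁴ + 5⁴ + 1⁴ + 4⁴ = 256 + 625 + 1 + 256 = 1138
1138 → 1⁴ + 1⁴ + 3⁴ + 8⁴ = 1 + 1 + 81 + 4096 = 4179
4179 → 4⁴ + 1⁴ + 7⁴ + 9⁴ = 256 + 1 + 2401 + 6561 = 9219
9219 → 9⁴ + 2⁴ + 1⁴ + 9⁴ = 6561 + 16 + 1 + 6561 = 13139  — 13139 already seen; the sequence cycles without reaching 1.

not 4-happy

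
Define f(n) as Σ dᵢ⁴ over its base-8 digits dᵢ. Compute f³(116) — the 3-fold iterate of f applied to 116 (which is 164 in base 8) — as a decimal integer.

116 = (1,6,4)_8 → 1⁴ + 6⁴ + 4⁴ = 1553
1553 = (3,0,2,1)_8 → 3⁴ + 0⁴ + 2⁴ + 1⁴ = 98
98 = (1,4,2)_8 → 1⁴ + 4⁴ + 2⁴ = 273

273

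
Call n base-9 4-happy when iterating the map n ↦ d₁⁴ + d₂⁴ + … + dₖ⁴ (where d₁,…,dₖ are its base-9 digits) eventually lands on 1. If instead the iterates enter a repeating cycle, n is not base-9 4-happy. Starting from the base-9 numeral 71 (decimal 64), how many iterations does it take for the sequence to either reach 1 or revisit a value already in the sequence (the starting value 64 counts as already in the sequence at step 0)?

14

64 = (7,1)_9 → 7⁴ + 1⁴ = 2401 + 1 = 2402
2402 = (3,2,5,8)_9 → 3⁴ + 2⁴ + 5⁴ + 8⁴ = 81 + 16 + 625 + 4096 = 4818
4818 = (6,5,4,3)_9 → 6⁴ + 5⁴ + 4⁴ + 3⁴ = 1296 + 625 + 256 + 81 = 2258
2258 = (3,0,7,8)_9 → 3⁴ + 0⁴ + 7⁴ + 8⁴ = 81 + 0 + 2401 + 4096 = 6578
6578 = (1,0,0,1,8)_9 → 1⁴ + 0⁴ + 0⁴ + 1⁴ + 8⁴ = 1 + 0 + 0 + 1 + 4096 = 4098
4098 = (5,5,5,3)_9 → 5⁴ + 5⁴ + 5⁴ + 3⁴ = 625 + 625 + 625 + 81 = 1956
1956 = (2,6,1,3)_9 → 2⁴ + 6⁴ + 1⁴ + 3⁴ = 16 + 1296 + 1 + 81 = 1394
1394 = (1,8,1,8)_9 → 1⁴ + 8⁴ + 1⁴ + 8⁴ = 1 + 4096 + 1 + 4096 = 8194
8194 = (1,2,2,1,4)_9 → 1⁴ + 2⁴ + 2⁴ + 1⁴ + 4⁴ = 1 + 16 + 16 + 1 + 256 = 290
290 = (3,5,2)_9 → 3⁴ + 5⁴ + 2⁴ = 81 + 625 + 16 = 722
722 = (8,8,2)_9 → 8⁴ + 8⁴ + 2⁴ = 4096 + 4096 + 16 = 8208
8208 = (1,2,2,3,0)_9 → 1⁴ + 2⁴ + 2⁴ + 3⁴ + 0⁴ = 1 + 16 + 16 + 81 + 0 = 114
114 = (1,3,6)_9 → 1⁴ + 3⁴ + 6⁴ = 1 + 81 + 1296 = 1378
1378 = (1,8,0,1)_9 → 1⁴ + 8⁴ + 0⁴ + 1⁴ = 1 + 4096 + 0 + 1 = 4098  — 4098 repeats.
That took 14 steps.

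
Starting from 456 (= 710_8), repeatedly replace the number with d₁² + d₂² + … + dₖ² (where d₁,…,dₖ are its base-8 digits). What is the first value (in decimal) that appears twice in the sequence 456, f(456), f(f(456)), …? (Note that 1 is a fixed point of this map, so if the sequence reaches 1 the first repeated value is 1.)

25

456 = (7,1,0)_8 → 7² + 1² + 0² = 50
50 = (6,2)_8 → 6² + 2² = 40
40 = (5,0)_8 → 5² + 0² = 25
25 = (3,1)_8 → 3² + 1² = 10
10 = (1,2)_8 → 1² + 2² = 5
5 = (5)_8 → 5² = 25  — 25 already appeared earlier.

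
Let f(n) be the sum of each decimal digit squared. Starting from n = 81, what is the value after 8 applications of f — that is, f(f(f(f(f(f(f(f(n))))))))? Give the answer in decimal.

81 → 65
65 → 61
61 → 37
37 → 58
58 → 89
89 → 145
145 → 42
42 → 20

20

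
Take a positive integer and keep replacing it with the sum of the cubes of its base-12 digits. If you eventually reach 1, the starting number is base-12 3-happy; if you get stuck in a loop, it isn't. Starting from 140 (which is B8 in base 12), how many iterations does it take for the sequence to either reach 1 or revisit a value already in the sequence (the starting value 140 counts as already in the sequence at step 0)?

9

140 = (11,8)_12 → 11³ + 8³ = 1843
1843 = (1,0,9,7)_12 → 1³ + 0³ + 9³ + 7³ = 1073
1073 = (7,5,5)_12 → 7³ + 5³ + 5³ = 593
593 = (4,1,5)_12 → 4³ + 1³ + 5³ = 190
190 = (1,3,10)_12 → 1³ + 3³ + 10³ = 1028
1028 = (7,1,8)_12 → 7³ + 1³ + 8³ = 856
856 = (5,11,4)_12 → 5³ + 11³ + 4³ = 1520
1520 = (10,6,8)_12 → 10³ + 6³ + 8³ = 1728
1728 = (1,0,0,0)_12 → 1³ + 0³ + 0³ + 0³ = 1  — reached 1.
That took 9 steps.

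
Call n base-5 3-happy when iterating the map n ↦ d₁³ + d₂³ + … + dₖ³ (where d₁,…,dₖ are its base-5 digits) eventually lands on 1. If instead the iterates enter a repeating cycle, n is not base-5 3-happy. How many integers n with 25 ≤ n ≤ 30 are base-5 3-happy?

1

25: 25 → 1  (reaches 1)
26: 26 → 2 → 8 → 28 → 28  (repeats 28)
27: 27 → 9 → 65 → 35 → 9  (repeats 9)
28: 28 → 28  (repeats 28)
29: 29 → 65 → 35 → 9 → 65  (repeats 65)
30: 30 → 2 → 8 → 28 → 28  (repeats 28)
base-5 3-happy: 25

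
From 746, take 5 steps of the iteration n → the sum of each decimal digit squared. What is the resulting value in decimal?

37

746 → 7² + 4² + 6² = 101
101 → 1² + 0² + 1² = 2
2 → 2² = 4
4 → 4² = 16
16 → 1² + 6² = 37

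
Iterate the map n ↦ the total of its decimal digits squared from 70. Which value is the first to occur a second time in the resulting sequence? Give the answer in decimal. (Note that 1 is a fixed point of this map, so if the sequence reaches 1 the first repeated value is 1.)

70 → 7² + 0² = 49 + 0 = 49
49 → 4² + 9² = 16 + 81 = 97
97 → 9² + 7² = 81 + 49 = 130
130 → 1² + 3² + 0² = 1 + 9 + 0 = 10
10 → 1² + 0² = 1 + 0 = 1  — reached the fixed point 1.
1 → 1, so 1 is the first repeated value.

1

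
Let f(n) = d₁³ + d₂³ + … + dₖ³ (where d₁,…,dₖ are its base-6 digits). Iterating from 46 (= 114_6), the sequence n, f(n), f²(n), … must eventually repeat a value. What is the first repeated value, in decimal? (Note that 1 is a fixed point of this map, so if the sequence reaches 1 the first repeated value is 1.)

28

46 = (1,1,4)_6 → 1³ + 1³ + 4³ = 1 + 1 + 64 = 66
66 = (1,5,0)_6 → 1³ + 5³ + 0³ = 1 + 125 + 0 = 126
126 = (3,3,0)_6 → 3³ + 3³ + 0³ = 27 + 27 + 0 = 54
54 = (1,3,0)_6 → 1³ + 3³ + 0³ = 1 + 27 + 0 = 28
28 = (4,4)_6 → 4³ + 4³ = 64 + 64 = 128
128 = (3,3,2)_6 → 3³ + 3³ + 2³ = 27 + 27 + 8 = 62
62 = (1,4,2)_6 → 1³ + 4³ + 2³ = 1 + 64 + 8 = 73
73 = (2,0,1)_6 → 2³ + 0³ + 1³ = 8 + 0 + 1 = 9
9 = (1,3)_6 → 1³ + 3³ = 1 + 27 = 28  — 28 already appeared earlier.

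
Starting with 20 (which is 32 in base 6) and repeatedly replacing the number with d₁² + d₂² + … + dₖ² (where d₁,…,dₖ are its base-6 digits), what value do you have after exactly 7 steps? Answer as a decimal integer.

20 = (3,2)_6 → 3² + 2² = 9 + 4 = 13
13 = (2,1)_6 → 2² + 1² = 4 + 1 = 5
5 = (5)_6 → 5² = 25
25 = (4,1)_6 → 4² + 1² = 16 + 1 = 17
17 = (2,5)_6 → 2² + 5² = 4 + 25 = 29
29 = (4,5)_6 → 4² + 5² = 16 + 25 = 41
41 = (1,0,5)_6 → 1² + 0² + 5² = 1 + 0 + 25 = 26

26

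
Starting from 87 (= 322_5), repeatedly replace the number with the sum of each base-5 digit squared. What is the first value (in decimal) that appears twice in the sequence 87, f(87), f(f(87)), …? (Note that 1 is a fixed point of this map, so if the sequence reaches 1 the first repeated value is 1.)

13

87 = (3,2,2)_5 → 3² + 2² + 2² = 17
17 = (3,2)_5 → 3² + 2² = 13
13 = (2,3)_5 → 2² + 3² = 13  — 13 already appeared earlier.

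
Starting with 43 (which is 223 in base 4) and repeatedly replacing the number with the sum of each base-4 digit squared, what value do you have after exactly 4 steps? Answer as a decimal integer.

43 = (2,2,3)_4 → 2² + 2² + 3² = 4 + 4 + 9 = 17
17 = (1,0,1)_4 → 1² + 0² + 1² = 1 + 0 + 1 = 2
2 = (2)_4 → 2² = 4
4 = (1,0)_4 → 1² + 0² = 1 + 0 = 1

1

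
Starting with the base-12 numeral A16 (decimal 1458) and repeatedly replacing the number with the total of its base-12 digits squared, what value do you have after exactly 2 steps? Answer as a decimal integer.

146

1458 = (10,1,6)_12 → 10² + 1² + 6² = 100 + 1 + 36 = 137
137 = (11,5)_12 → 11² + 5² = 121 + 25 = 146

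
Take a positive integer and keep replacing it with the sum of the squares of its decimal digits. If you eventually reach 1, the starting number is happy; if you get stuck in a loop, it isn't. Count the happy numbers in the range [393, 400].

1

393: 393 → 99 → 162 → 41 → 17 → 50 → 25 → 29 → 85 → 89 → 145 → 42 → 20 → 4 → 16 → 37 → 58 → 89  (repeats 89)
394: 394 → 106 → 37 → 58 → 89 → 145 → 42 → 20 → 4 → 16 → 37  (repeats 37)
395: 395 → 115 → 27 → 53 → 34 → 25 → 29 → 85 → 89 → 145 → 42 → 20 → 4 → 16 → 37 → 58 → 89  (repeats 89)
396: 396 → 126 → 41 → 17 → 50 → 25 → 29 → 85 → 89 → 145 → 42 → 20 → 4 → 16 → 37 → 58 → 89  (repeats 89)
397: 397 → 139 → 91 → 82 → 68 → 100 → 1  (reaches 1)
398: 398 → 154 → 42 → 20 → 4 → 16 → 37 → 58 → 89 → 145 → 42  (repeats 42)
399: 399 → 171 → 51 → 26 → 40 → 16 → 37 → 58 → 89 → 145 → 42 → 20 → 4 → 16  (repeats 16)
400: 400 → 16 → 37 → 58 → 89 → 145 → 42 → 20 → 4 → 16  (repeats 16)
happy: 397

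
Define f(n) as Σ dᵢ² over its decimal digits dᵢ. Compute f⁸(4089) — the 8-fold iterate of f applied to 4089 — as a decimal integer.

20

4089 → 4² + 0² + 8² + 9² = 161
161 → 1² + 6² + 1² = 38
38 → 3² + 8² = 73
73 → 7² + 3² = 58
58 → 5² + 8² = 89
89 → 8² + 9² = 145
145 → 1² + 4² + 5² = 42
42 → 4² + 2² = 20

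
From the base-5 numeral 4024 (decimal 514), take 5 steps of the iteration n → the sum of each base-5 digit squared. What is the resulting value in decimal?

16

514 = (4,0,2,4)_5 → 4² + 0² + 2² + 4² = 16 + 0 + 4 + 16 = 36
36 = (1,2,1)_5 → 1² + 2² + 1² = 1 + 4 + 1 = 6
6 = (1,1)_5 → 1² + 1² = 1 + 1 = 2
2 = (2)_5 → 2² = 4
4 = (4)_5 → 4² = 16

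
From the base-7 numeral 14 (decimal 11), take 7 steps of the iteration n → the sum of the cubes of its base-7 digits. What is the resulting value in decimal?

557

11 = (1,4)_7 → 1³ + 4³ = 1 + 64 = 65
65 = (1,2,2)_7 → 1³ + 2³ + 2³ = 1 + 8 + 8 = 17
17 = (2,3)_7 → 2³ + 3³ = 8 + 27 = 35
35 = (5,0)_7 → 5³ + 0³ = 125 + 0 = 125
125 = (2,3,6)_7 → 2³ + 3³ + 6³ = 8 + 27 + 216 = 251
251 = (5,0,6)_7 → 5³ + 0³ + 6³ = 125 + 0 + 216 = 341
341 = (6,6,5)_7 → 6³ + 6³ + 5³ = 216 + 216 + 125 = 557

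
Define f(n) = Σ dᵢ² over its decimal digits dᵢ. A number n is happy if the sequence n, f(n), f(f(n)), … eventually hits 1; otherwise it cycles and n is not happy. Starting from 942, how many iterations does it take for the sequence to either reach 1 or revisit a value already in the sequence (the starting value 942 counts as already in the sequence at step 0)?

942 → 9² + 4² + 2² = 101
101 → 1² + 0² + 1² = 2
2 → 2² = 4
4 → 4² = 16
16 → 1² + 6² = 37
37 → 3² + 7² = 58
58 → 5² + 8² = 89
89 → 8² + 9² = 145
145 → 1² + 4² + 5² = 42
42 → 4² + 2² = 20
20 → 2² + 0² = 4  — 4 repeats.
That took 11 steps.

11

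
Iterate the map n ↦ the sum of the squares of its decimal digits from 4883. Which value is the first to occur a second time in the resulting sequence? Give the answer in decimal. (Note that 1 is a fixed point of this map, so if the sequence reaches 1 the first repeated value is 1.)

89

4883 → 153
153 → 35
35 → 34
34 → 25
25 → 29
29 → 85
85 → 89
89 → 145
145 → 42
42 → 20
20 → 4
4 → 16
16 → 37
37 → 58
58 → 89  — 89 already appeared earlier.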